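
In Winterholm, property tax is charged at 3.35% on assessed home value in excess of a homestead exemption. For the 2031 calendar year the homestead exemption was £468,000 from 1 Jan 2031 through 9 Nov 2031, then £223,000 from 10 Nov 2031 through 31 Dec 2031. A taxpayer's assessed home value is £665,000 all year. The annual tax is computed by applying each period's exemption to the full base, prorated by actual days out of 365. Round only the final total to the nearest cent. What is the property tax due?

1 Jan – 9 Nov 2031: 313 days, exemption £468,000 → (£665,000 − £468,000) × 3.35% × 313/365 = £5,659.2973
10 Nov – 31 Dec 2031: 52 days, exemption £223,000 → (£665,000 − £223,000) × 3.35% × 52/365 = £2,109.4904
Total = £7,768.7877

£7,768.79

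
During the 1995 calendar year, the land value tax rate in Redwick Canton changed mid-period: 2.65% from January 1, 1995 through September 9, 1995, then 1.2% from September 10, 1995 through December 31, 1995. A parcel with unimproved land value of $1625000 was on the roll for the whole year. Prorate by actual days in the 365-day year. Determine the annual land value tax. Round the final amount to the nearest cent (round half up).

January 1 – September 9, 1995: 252 days at 2.65% → $1625000 × 2.65% × 252/365 = $29730.8219
September 10 – December 31, 1995: 113 days at 1.2% → $1625000 × 1.2% × 113/365 = $6036.9863
Total = $35767.8082

$35767.81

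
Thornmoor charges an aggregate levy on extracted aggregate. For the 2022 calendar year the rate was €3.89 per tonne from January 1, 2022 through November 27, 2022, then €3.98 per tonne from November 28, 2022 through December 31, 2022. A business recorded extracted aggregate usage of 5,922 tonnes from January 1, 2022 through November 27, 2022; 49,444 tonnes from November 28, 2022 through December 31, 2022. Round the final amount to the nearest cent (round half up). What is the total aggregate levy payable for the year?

€219,823.70

January 1 – November 27, 2022: 5,922 tonnes at €3.89/tonne → €23,036.58
November 28 – December 31, 2022: 49,444 tonnes at €3.98/tonne → €196,787.12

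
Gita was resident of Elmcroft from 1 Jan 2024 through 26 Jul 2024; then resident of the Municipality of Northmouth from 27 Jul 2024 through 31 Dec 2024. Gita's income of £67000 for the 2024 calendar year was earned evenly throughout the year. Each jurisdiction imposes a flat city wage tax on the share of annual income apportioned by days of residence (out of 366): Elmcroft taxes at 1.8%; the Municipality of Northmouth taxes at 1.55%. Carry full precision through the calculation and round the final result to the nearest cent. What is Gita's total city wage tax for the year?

£1133.69

Elmcroft, 1 Jan – 26 Jul 2024: 208 days → £67000 × 1.8% × 208/366 = £685.3770
The Municipality of Northmouth, 27 Jul – 31 Dec 2024: 158 days → £67000 × 1.55% × 158/366 = £448.3142
Total = £1133.6913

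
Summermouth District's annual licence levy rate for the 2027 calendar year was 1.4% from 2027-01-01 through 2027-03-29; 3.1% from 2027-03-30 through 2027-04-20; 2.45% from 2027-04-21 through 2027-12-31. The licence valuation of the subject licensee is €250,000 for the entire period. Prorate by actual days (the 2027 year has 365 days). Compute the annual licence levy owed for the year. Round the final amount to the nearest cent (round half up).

€5,590.07

2027-01-01 to 2027-03-29: 88 days at 1.4% → €250,000 × 1.4% × 88/365 = €843.8356
2027-03-30 to 2027-04-20: 22 days at 3.1% → €250,000 × 3.1% × 22/365 = €467.1233
2027-04-21 to 2027-12-31: 255 days at 2.45% → €250,000 × 2.45% × 255/365 = €4,279.1096
Total = €5,590.0685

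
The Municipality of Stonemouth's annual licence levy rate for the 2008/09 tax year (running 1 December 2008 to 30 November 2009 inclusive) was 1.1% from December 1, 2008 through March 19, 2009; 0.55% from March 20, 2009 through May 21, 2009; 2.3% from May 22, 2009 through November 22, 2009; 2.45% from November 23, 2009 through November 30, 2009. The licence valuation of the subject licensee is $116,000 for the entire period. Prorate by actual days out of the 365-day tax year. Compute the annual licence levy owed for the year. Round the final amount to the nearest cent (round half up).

December 1, 2008 – March 19, 2009: 109 days at 1.1% → $116,000 × 1.1% × 109/365 = $381.0521
March 20 – May 21, 2009: 63 days at 0.55% → $116,000 × 0.55% × 63/365 = $110.1205
May 22 – November 22, 2009: 185 days at 2.3% → $116,000 × 2.3% × 185/365 = $1,352.2740
November 23 – November 30, 2009: 8 days at 2.45% → $116,000 × 2.45% × 8/365 = $62.2904
Total = $1,905.7370

$1,905.74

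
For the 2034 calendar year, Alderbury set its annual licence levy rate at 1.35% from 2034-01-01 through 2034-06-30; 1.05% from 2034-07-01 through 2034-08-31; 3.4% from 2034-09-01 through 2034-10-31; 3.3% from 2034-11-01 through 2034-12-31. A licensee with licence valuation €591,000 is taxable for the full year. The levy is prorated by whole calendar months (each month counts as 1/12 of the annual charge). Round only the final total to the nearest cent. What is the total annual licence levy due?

2034-01-01 to 2034-06-30: 6 months at 1.35% → €591,000 × 1.35% × 6/12 = €3,989.2500
2034-07-01 to 2034-08-31: 2 months at 1.05% → €591,000 × 1.05% × 2/12 = €1,034.2500
2034-09-01 to 2034-10-31: 2 months at 3.4% → €591,000 × 3.4% × 2/12 = €3,349.0000
2034-11-01 to 2034-12-31: 2 months at 3.3% → €591,000 × 3.3% × 2/12 = €3,250.5000
Total = €11,623.0000

€11,623.00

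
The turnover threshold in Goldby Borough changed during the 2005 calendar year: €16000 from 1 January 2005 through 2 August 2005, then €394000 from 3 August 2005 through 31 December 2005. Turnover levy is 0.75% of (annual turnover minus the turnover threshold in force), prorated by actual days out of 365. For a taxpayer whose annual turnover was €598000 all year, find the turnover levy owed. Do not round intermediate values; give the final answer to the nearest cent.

€3192.16

1 January – 2 August 2005: 214 days, exemption €16000 → (€598000 − €16000) × 0.75% × 214/365 = €2559.2055
3 August – 31 December 2005: 151 days, exemption €394000 → (€598000 − €394000) × 0.75% × 151/365 = €632.9589
Total = €3192.1644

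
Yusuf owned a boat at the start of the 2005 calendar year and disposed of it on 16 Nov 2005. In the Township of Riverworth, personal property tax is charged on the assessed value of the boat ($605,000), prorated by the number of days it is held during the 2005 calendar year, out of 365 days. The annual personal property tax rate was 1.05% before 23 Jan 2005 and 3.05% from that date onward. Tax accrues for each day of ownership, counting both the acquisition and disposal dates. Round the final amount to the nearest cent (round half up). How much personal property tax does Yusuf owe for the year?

1 Jan – 22 Jan 2005: 22 days at 1.05% → $605,000 × 1.05% × 22/365 = $382.8904
23 Jan – 16 Nov 2005: 298 days at 3.05% → $605,000 × 3.05% × 298/365 = $15,065.3288
Total = $15,448.2192

$15,448.22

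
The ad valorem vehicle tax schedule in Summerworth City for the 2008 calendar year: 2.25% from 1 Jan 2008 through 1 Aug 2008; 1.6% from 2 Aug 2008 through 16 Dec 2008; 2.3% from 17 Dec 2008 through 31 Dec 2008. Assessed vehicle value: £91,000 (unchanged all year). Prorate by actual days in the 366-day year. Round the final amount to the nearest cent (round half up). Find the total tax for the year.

£1,827.96

1 Jan – 1 Aug 2008: 214 days at 2.25% → £91,000 × 2.25% × 214/366 = £1,197.1721
2 Aug – 16 Dec 2008: 137 days at 1.6% → £91,000 × 1.6% × 137/366 = £545.0055
17 Dec – 31 Dec 2008: 15 days at 2.3% → £91,000 × 2.3% × 15/366 = £85.7787
Total = £1,827.9563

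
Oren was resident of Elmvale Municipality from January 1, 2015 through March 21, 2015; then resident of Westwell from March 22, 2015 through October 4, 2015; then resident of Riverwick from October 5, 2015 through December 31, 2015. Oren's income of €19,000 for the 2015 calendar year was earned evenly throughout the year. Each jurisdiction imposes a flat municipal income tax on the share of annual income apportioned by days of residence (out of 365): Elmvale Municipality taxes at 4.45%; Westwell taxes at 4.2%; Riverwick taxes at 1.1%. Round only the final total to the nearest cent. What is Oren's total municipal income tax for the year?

Elmvale Municipality, January 1 – March 21, 2015: 80 days → €19,000 × 4.45% × 80/365 = €185.3151
Westwell, March 22 – October 4, 2015: 197 days → €19,000 × 4.2% × 197/365 = €430.7014
Riverwick, October 5 – December 31, 2015: 88 days → €19,000 × 1.1% × 88/365 = €50.3890
Total = €666.4055

€666.41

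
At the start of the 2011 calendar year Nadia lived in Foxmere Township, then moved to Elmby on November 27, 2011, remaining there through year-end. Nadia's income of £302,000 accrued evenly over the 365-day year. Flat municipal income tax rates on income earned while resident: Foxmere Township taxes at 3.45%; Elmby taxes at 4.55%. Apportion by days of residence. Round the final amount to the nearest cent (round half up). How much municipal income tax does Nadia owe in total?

Foxmere Township, January 1 – November 26, 2011: 330 days → £302,000 × 3.45% × 330/365 = £9,419.9178
Elmby, November 27 – December 31, 2011: 35 days → £302,000 × 4.55% × 35/365 = £1,317.6301
Total = £10,737.5479

£10,737.55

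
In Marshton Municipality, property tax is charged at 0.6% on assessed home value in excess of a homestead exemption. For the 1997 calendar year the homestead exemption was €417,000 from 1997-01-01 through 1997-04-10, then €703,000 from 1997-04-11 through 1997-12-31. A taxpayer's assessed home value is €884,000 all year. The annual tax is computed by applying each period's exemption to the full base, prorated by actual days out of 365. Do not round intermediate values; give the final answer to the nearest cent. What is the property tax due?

1997-01-01 to 1997-04-10: 100 days, exemption €417,000 → (€884,000 − €417,000) × 0.6% × 100/365 = €767.6712
1997-04-11 to 1997-12-31: 265 days, exemption €703,000 → (€884,000 − €703,000) × 0.6% × 265/365 = €788.4658
Total = €1,556.1370

€1,556.14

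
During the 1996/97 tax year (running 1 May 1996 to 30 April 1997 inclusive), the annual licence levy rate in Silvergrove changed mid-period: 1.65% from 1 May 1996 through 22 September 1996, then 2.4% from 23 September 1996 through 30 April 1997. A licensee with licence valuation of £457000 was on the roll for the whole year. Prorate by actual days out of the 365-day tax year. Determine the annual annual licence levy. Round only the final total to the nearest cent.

£9606.39

1 May – 22 September 1996: 145 days at 1.65% → £457000 × 1.65% × 145/365 = £2995.5411
23 September 1996 – 30 April 1997: 220 days at 2.4% → £457000 × 2.4% × 220/365 = £6610.8493
Total = £9606.3904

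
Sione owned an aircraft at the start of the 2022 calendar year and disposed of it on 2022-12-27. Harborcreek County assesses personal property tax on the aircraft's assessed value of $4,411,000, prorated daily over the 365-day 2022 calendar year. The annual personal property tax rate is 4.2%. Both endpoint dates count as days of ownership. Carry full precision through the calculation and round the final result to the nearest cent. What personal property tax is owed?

Days held (2022-01-01 to 2022-12-27): 361 out of 365
Tax = $4,411,000 × 4.2% × 361/365 = $183,231.7315

$183,231.73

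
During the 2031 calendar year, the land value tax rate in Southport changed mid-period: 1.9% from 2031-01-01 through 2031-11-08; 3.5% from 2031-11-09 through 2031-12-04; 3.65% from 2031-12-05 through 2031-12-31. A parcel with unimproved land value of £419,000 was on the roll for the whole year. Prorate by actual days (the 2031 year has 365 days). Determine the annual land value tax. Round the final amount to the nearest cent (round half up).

2031-01-01 to 2031-11-08: 312 days at 1.9% → £419,000 × 1.9% × 312/365 = £6,805.0192
2031-11-09 to 2031-12-04: 26 days at 3.5% → £419,000 × 3.5% × 26/365 = £1,044.6301
2031-12-05 to 2031-12-31: 27 days at 3.65% → £419,000 × 3.65% × 27/365 = £1,131.3000
Total = £8,980.9493

£8,980.95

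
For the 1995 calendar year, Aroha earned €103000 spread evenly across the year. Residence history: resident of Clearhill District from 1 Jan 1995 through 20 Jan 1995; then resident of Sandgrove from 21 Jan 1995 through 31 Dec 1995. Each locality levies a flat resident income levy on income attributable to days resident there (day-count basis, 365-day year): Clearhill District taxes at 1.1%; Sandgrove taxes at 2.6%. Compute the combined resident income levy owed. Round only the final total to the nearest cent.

Clearhill District, 1 Jan – 20 Jan 1995: 20 days → €103000 × 1.1% × 20/365 = €62.0822
Sandgrove, 21 Jan – 31 Dec 1995: 345 days → €103000 × 2.6% × 345/365 = €2531.2603
Total = €2593.3425

€2593.34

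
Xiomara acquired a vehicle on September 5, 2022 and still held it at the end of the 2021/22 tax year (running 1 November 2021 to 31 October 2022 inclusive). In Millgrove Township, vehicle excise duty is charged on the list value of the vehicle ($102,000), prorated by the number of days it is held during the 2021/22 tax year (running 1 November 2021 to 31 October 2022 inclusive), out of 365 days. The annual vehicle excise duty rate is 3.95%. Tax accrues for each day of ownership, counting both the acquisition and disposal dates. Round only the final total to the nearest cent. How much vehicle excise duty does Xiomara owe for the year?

Days held (September 5 – October 31, 2022): 57 out of 365
Tax = $102,000 × 3.95% × 57/365 = $629.1863

$629.19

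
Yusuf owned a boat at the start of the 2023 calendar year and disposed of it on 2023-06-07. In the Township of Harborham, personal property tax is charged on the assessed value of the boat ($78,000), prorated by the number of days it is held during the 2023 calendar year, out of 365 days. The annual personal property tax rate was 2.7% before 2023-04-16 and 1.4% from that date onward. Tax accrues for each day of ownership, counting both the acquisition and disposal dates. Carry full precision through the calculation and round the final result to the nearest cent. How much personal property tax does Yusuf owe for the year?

2023-01-01 to 2023-04-15: 105 days at 2.7% → $78,000 × 2.7% × 105/365 = $605.8356
2023-04-16 to 2023-06-07: 53 days at 1.4% → $78,000 × 1.4% × 53/365 = $158.5644
Total = $764.4000

$764.40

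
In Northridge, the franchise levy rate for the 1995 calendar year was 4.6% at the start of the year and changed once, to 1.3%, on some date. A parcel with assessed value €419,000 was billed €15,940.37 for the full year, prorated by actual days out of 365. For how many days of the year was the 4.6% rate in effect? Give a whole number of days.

277 days

Let d = days at the first rate; then 365 − d days at the second rate.
€419,000 × [4.6%·d + 1.3%·(365−d)] / 365 = €15,940.37
Solving gives d = 277, so the new rate took effect on October 5, 1995.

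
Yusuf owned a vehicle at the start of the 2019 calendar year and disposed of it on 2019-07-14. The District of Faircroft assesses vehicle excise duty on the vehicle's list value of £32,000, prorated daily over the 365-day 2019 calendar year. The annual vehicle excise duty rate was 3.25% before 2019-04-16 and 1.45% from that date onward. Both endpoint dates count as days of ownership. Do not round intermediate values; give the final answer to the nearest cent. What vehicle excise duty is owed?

2019-01-01 to 2019-04-15: 105 days at 3.25% → £32,000 × 3.25% × 105/365 = £299.1781
2019-04-16 to 2019-07-14: 90 days at 1.45% → £32,000 × 1.45% × 90/365 = £114.4110
Total = £413.5890

£413.59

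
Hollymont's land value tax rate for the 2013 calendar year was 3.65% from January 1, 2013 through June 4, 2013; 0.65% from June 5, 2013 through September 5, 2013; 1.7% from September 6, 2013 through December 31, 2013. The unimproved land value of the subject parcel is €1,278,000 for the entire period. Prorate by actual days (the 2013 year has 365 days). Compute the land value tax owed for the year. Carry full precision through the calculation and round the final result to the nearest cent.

January 1 – June 4, 2013: 155 days at 3.65% → €1,278,000 × 3.65% × 155/365 = €19,809.0000
June 5 – September 5, 2013: 93 days at 0.65% → €1,278,000 × 0.65% × 93/365 = €2,116.5781
September 6 – December 31, 2013: 117 days at 1.7% → €1,278,000 × 1.7% × 117/365 = €6,964.2247
Total = €28,889.8027

€28,889.80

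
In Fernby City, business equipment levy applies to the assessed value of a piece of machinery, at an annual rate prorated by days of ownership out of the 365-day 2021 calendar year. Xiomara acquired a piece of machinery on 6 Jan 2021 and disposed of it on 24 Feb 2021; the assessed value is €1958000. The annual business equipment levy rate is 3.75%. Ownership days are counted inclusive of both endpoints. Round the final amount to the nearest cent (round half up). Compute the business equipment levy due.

€10058.22

Days held (6 Jan – 24 Feb 2021): 50 out of 365
Tax = €1958000 × 3.75% × 50/365 = €10058.2192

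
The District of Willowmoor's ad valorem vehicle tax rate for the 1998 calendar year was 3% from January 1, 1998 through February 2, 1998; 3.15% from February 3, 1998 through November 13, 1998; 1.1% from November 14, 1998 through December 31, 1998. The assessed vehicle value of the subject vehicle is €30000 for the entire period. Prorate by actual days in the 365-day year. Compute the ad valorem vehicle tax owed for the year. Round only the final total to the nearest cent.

€860.05

January 1 – February 2, 1998: 33 days at 3% → €30000 × 3% × 33/365 = €81.3699
February 3 – November 13, 1998: 284 days at 3.15% → €30000 × 3.15% × 284/365 = €735.2877
November 14 – December 31, 1998: 48 days at 1.1% → €30000 × 1.1% × 48/365 = €43.3973
Total = €860.0548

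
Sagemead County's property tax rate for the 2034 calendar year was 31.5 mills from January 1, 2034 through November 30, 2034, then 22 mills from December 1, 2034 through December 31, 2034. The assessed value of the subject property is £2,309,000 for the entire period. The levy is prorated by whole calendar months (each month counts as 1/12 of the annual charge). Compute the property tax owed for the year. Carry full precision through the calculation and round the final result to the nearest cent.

£70,905.54

January 1 – November 30, 2034: 11 months at 31.5 mills → £2,309,000 × 3.15% × 11/12 = £66,672.3750
December 1 – December 31, 2034: 1 month at 22 mills → £2,309,000 × 2.2% × 1/12 = £4,233.1667
Total = £70,905.5417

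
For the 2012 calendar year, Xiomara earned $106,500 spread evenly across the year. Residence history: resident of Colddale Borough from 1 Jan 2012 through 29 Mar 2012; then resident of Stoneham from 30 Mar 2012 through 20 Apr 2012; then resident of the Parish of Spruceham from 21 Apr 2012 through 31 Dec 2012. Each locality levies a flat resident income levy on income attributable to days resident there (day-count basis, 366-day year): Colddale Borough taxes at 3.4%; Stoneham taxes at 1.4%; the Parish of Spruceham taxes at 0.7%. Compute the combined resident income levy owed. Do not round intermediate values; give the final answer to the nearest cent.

$1,489.55

Colddale Borough, 1 Jan – 29 Mar 2012: 89 days → $106,500 × 3.4% × 89/366 = $880.5164
Stoneham, 30 Mar – 20 Apr 2012: 22 days → $106,500 × 1.4% × 22/366 = $89.6230
The Parish of Spruceham, 21 Apr – 31 Dec 2012: 255 days → $106,500 × 0.7% × 255/366 = $519.4057
Total = $1,489.5451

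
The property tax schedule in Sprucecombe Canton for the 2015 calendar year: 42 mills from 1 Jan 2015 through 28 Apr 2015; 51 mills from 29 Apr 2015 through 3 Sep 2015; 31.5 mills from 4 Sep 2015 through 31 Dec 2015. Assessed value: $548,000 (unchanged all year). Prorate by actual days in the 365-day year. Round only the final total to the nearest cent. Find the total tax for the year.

$22,869.62

1 Jan – 28 Apr 2015: 118 days at 42 mills → $548,000 × 4.2% × 118/365 = $7,440.7890
29 Apr – 3 Sep 2015: 128 days at 51 mills → $548,000 × 5.1% × 128/365 = $9,800.9425
4 Sep – 31 Dec 2015: 119 days at 31.5 mills → $548,000 × 3.15% × 119/365 = $5,627.8849
Total = $22,869.6164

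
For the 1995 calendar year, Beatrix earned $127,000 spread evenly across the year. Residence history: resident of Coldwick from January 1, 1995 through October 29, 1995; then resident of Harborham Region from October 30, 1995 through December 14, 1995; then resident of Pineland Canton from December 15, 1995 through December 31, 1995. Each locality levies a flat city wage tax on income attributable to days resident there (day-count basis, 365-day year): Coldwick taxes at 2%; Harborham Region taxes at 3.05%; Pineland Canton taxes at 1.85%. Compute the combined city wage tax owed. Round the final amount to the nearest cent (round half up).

$2,699.18

Coldwick, January 1 – October 29, 1995: 302 days → $127,000 × 2% × 302/365 = $2,101.5890
Harborham Region, October 30 – December 14, 1995: 46 days → $127,000 × 3.05% × 46/365 = $488.1671
Pineland Canton, December 15 – December 31, 1995: 17 days → $127,000 × 1.85% × 17/365 = $109.4288
Total = $2,699.1849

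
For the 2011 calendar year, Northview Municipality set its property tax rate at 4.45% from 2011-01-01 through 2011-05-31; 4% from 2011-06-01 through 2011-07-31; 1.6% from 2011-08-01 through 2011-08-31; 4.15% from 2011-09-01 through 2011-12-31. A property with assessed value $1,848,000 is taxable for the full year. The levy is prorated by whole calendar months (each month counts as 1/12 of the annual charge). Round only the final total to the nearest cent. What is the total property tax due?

2011-01-01 to 2011-05-31: 5 months at 4.45% → $1,848,000 × 4.45% × 5/12 = $34,265.0000
2011-06-01 to 2011-07-31: 2 months at 4% → $1,848,000 × 4% × 2/12 = $12,320.0000
2011-08-01 to 2011-08-31: 1 month at 1.6% → $1,848,000 × 1.6% × 1/12 = $2,464.0000
2011-09-01 to 2011-12-31: 4 months at 4.15% → $1,848,000 × 4.15% × 4/12 = $25,564.0000
Total = $74,613.0000

$74,613.00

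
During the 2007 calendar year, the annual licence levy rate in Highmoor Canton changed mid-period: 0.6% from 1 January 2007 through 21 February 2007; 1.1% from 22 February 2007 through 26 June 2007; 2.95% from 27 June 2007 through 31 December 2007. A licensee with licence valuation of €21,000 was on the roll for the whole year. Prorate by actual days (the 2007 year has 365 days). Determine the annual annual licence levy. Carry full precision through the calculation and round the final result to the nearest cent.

1 January – 21 February 2007: 52 days at 0.6% → €21,000 × 0.6% × 52/365 = €17.9507
22 February – 26 June 2007: 125 days at 1.1% → €21,000 × 1.1% × 125/365 = €79.1096
27 June – 31 December 2007: 188 days at 2.95% → €21,000 × 2.95% × 188/365 = €319.0849
Total = €416.1452

€416.15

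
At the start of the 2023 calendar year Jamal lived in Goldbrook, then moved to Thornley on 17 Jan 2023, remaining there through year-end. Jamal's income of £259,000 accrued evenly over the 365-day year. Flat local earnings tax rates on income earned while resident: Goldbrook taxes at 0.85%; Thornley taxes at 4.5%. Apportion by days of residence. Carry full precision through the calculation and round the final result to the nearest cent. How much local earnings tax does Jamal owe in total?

Goldbrook, 1 Jan – 16 Jan 2023: 16 days → £259,000 × 0.85% × 16/365 = £96.5041
Thornley, 17 Jan – 31 Dec 2023: 349 days → £259,000 × 4.5% × 349/365 = £11,144.0959
Total = £11,240.6000

£11,240.60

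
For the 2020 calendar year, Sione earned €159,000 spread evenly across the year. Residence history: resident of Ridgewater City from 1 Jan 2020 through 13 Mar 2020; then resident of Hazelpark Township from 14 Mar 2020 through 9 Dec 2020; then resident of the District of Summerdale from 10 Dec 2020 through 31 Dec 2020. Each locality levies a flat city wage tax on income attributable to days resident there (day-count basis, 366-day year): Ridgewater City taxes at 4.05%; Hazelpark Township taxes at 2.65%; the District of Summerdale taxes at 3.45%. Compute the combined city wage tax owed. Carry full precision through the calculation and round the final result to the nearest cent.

Ridgewater City, 1 Jan – 13 Mar 2020: 73 days → €159,000 × 4.05% × 73/366 = €1,284.3811
Hazelpark Township, 14 Mar – 9 Dec 2020: 271 days → €159,000 × 2.65% × 271/366 = €3,119.8320
The District of Summerdale, 10 Dec – 31 Dec 2020: 22 days → €159,000 × 3.45% × 22/366 = €329.7295
Total = €4,733.9426

€4,733.94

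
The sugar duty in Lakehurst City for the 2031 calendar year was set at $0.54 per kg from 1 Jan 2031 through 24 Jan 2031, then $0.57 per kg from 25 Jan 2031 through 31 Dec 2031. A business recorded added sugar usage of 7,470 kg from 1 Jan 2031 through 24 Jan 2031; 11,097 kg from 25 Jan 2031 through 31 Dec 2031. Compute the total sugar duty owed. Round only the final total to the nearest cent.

$10,359.09

1 Jan – 24 Jan 2031: 7,470 kg at $0.54/kg → $4,033.80
25 Jan – 31 Dec 2031: 11,097 kg at $0.57/kg → $6,325.29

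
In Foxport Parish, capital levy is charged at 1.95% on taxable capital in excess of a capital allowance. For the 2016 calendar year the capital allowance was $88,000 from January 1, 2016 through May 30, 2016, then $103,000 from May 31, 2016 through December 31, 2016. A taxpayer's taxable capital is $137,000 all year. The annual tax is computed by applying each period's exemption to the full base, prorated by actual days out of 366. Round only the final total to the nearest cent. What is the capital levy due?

$783.68

January 1 – May 30, 2016: 151 days, exemption $88,000 → ($137,000 − $88,000) × 1.95% × 151/366 = $394.2090
May 31 – December 31, 2016: 215 days, exemption $103,000 → ($137,000 − $103,000) × 1.95% × 215/366 = $389.4672
Total = $783.6762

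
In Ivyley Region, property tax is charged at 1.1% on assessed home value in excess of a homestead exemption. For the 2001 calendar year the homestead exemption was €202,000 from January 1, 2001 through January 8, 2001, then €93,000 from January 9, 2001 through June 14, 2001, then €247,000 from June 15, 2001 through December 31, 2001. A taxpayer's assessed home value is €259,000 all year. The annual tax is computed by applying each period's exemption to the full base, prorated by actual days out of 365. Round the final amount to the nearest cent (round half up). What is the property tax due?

January 1 – January 8, 2001: 8 days, exemption €202,000 → (€259,000 − €202,000) × 1.1% × 8/365 = €13.7425
January 9 – June 14, 2001: 157 days, exemption €93,000 → (€259,000 − €93,000) × 1.1% × 157/365 = €785.4301
June 15 – December 31, 2001: 200 days, exemption €247,000 → (€259,000 − €247,000) × 1.1% × 200/365 = €72.3288
Total = €871.5014

€871.50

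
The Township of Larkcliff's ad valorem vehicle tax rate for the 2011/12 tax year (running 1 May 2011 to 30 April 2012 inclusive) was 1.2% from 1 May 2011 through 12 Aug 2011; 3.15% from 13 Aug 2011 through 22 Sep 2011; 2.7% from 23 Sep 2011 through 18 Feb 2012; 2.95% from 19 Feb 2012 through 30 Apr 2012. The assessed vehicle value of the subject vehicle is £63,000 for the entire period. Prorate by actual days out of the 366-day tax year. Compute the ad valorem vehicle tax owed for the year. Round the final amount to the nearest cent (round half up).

£1,495.22

1 May – 12 Aug 2011: 104 days at 1.2% → £63,000 × 1.2% × 104/366 = £214.8197
13 Aug – 22 Sep 2011: 41 days at 3.15% → £63,000 × 3.15% × 41/366 = £222.3074
23 Sep 2011 – 18 Feb 2012: 149 days at 2.7% → £63,000 × 2.7% × 149/366 = £692.4836
19 Feb – 30 Apr 2012: 72 days at 2.95% → £63,000 × 2.95% × 72/366 = £365.6066
Total = £1,495.2172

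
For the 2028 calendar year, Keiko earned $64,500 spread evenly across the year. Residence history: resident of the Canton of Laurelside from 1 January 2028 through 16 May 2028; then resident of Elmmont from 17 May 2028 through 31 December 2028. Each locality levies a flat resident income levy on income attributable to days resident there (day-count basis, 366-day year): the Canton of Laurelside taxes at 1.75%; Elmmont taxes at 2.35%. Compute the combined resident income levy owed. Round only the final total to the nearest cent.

$1,370.89

The Canton of Laurelside, 1 January – 16 May 2028: 137 days → $64,500 × 1.75% × 137/366 = $422.5102
Elmmont, 17 May – 31 December 2028: 229 days → $64,500 × 2.35% × 229/366 = $948.3791
Total = $1,370.8893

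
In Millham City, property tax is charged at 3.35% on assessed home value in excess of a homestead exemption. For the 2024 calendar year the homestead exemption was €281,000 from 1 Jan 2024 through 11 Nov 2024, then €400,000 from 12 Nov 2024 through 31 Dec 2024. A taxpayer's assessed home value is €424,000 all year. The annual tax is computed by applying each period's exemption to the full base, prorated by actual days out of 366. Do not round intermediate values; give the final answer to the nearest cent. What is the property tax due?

€4,245.90

1 Jan – 11 Nov 2024: 316 days, exemption €281,000 → (€424,000 − €281,000) × 3.35% × 316/366 = €4,136.0601
12 Nov – 31 Dec 2024: 50 days, exemption €400,000 → (€424,000 − €400,000) × 3.35% × 50/366 = €109.8361
Total = €4,245.8962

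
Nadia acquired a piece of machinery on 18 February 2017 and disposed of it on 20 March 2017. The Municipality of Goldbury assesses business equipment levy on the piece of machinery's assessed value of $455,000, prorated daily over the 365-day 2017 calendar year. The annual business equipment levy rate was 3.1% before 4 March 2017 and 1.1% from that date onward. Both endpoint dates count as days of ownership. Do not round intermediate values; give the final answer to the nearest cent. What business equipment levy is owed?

18 February – 3 March 2017: 14 days at 3.1% → $455,000 × 3.1% × 14/365 = $541.0137
4 March – 20 March 2017: 17 days at 1.1% → $455,000 × 1.1% × 17/365 = $233.1096
Total = $774.1233

$774.12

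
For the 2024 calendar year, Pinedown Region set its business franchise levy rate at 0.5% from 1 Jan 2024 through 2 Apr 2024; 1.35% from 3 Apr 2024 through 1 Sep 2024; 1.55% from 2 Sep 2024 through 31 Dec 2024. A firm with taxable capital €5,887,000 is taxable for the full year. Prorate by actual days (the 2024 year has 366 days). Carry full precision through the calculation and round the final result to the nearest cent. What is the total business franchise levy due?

1 Jan – 2 Apr 2024: 93 days at 0.5% → €5,887,000 × 0.5% × 93/366 = €7,479.3852
3 Apr – 1 Sep 2024: 152 days at 1.35% → €5,887,000 × 1.35% × 152/366 = €33,005.8033
2 Sep – 31 Dec 2024: 121 days at 1.55% → €5,887,000 × 1.55% × 121/366 = €30,166.8538
Total = €70,652.0423

€70,652.04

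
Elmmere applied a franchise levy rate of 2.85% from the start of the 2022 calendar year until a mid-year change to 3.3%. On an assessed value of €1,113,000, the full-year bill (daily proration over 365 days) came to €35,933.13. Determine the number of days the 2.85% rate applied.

Let d = days at the first rate; then 365 − d days at the second rate.
€1,113,000 × [2.85%·d + 3.3%·(365−d)] / 365 = €35,933.13
Solving gives d = 58, so the new rate took effect on 28 February 2022.

58 days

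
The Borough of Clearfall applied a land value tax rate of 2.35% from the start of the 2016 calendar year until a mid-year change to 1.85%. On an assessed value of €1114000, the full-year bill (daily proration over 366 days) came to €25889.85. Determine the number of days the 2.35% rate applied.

Let d = days at the first rate; then 366 − d days at the second rate.
€1114000 × [2.35%·d + 1.85%·(366−d)] / 366 = €25889.85
Solving gives d = 347, so the new rate took effect on 13 Dec 2016.

347 days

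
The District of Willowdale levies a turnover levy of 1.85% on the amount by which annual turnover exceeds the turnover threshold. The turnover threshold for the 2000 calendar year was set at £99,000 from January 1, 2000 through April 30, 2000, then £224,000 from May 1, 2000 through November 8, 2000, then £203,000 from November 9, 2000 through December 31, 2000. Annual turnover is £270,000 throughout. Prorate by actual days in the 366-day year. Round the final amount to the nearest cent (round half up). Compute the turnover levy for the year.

£1,671.77

January 1 – April 30, 2000: 121 days, exemption £99,000 → (£270,000 − £99,000) × 1.85% × 121/366 = £1,045.8566
May 1 – November 8, 2000: 192 days, exemption £224,000 → (£270,000 − £224,000) × 1.85% × 192/366 = £446.4262
November 9 – December 31, 2000: 53 days, exemption £203,000 → (£270,000 − £203,000) × 1.85% × 53/366 = £179.4904
Total = £1,671.7732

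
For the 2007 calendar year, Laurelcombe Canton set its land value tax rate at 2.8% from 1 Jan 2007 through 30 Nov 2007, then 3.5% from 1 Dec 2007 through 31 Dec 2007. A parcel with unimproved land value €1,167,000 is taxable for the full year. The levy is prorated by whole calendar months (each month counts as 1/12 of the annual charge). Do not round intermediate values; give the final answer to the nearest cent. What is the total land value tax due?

1 Jan – 30 Nov 2007: 11 months at 2.8% → €1,167,000 × 2.8% × 11/12 = €29,953.0000
1 Dec – 31 Dec 2007: 1 month at 3.5% → €1,167,000 × 3.5% × 1/12 = €3,403.7500
Total = €33,356.7500

€33,356.75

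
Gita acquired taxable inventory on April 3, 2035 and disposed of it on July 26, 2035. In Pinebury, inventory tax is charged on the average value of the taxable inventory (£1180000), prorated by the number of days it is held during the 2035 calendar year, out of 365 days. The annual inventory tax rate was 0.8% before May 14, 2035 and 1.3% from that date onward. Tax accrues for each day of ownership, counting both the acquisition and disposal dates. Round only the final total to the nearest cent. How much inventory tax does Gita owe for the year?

£4170.41

April 3 – May 13, 2035: 41 days at 0.8% → £1180000 × 0.8% × 41/365 = £1060.3836
May 14 – July 26, 2035: 74 days at 1.3% → £1180000 × 1.3% × 74/365 = £3110.0274
Total = £4170.4110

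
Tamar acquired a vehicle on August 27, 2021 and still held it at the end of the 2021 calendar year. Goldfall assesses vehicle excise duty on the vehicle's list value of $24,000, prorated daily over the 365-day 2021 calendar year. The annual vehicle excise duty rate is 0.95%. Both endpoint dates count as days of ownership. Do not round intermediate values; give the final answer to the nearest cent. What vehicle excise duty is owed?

$79.33

Days held (August 27 – December 31, 2021): 127 out of 365
Tax = $24,000 × 0.95% × 127/365 = $79.3315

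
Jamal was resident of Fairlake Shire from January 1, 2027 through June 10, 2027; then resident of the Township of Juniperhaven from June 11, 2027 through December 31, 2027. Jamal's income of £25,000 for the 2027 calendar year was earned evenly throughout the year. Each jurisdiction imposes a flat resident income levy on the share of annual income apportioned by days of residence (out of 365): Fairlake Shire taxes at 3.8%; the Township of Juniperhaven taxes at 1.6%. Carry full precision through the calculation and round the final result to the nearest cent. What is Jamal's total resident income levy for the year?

Fairlake Shire, January 1 – June 10, 2027: 161 days → £25,000 × 3.8% × 161/365 = £419.0411
The Township of Juniperhaven, June 11 – December 31, 2027: 204 days → £25,000 × 1.6% × 204/365 = £223.5616
Total = £642.6027

£642.60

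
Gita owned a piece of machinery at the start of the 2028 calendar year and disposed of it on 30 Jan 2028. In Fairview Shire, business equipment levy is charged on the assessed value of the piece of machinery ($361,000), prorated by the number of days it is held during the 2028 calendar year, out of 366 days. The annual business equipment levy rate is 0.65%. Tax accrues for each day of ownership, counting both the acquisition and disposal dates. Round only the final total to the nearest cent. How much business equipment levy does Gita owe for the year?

$192.34

Days held (1 Jan – 30 Jan 2028): 30 out of 366
Tax = $361,000 × 0.65% × 30/366 = $192.3361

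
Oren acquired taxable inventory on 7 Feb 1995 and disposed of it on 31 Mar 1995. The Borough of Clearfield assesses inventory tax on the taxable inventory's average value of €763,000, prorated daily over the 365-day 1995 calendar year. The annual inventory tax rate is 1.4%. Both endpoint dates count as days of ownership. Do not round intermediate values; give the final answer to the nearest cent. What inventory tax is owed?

Days held (7 Feb – 31 Mar 1995): 53 out of 365
Tax = €763,000 × 1.4% × 53/365 = €1,551.0849

€1,551.08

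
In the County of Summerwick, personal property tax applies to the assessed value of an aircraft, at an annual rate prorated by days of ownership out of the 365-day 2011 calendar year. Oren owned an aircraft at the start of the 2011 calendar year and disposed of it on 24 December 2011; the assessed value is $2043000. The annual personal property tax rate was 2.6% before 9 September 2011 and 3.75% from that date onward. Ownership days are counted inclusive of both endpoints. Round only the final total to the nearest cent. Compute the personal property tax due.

$58986.73

1 January – 8 September 2011: 251 days at 2.6% → $2043000 × 2.6% × 251/365 = $36527.7205
9 September – 24 December 2011: 107 days at 3.75% → $2043000 × 3.75% × 107/365 = $22459.0068
Total = $58986.7274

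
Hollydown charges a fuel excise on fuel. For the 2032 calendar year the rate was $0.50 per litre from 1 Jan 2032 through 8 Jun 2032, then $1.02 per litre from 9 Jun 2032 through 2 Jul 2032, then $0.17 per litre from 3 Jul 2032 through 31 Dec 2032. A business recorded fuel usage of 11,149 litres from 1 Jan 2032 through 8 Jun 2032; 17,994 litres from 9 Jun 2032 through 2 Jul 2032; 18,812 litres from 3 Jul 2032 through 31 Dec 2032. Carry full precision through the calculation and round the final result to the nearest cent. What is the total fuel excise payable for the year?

1 Jan – 8 Jun 2032: 11,149 litres at $0.50/litre → $5,574.50
9 Jun – 2 Jul 2032: 17,994 litres at $1.02/litre → $18,353.88
3 Jul – 31 Dec 2032: 18,812 litres at $0.17/litre → $3,198.04

$27,126.42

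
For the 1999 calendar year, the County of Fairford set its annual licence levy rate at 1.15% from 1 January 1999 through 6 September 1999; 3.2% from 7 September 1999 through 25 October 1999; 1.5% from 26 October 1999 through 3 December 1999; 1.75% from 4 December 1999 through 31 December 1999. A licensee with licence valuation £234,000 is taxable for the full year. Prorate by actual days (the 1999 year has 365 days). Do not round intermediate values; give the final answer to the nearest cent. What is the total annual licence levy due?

1 January – 6 September 1999: 249 days at 1.15% → £234,000 × 1.15% × 249/365 = £1,835.7781
7 September – 25 October 1999: 49 days at 3.2% → £234,000 × 3.2% × 49/365 = £1,005.2384
26 October – 3 December 1999: 39 days at 1.5% → £234,000 × 1.5% × 39/365 = £375.0411
4 December – 31 December 1999: 28 days at 1.75% → £234,000 × 1.75% × 28/365 = £314.1370
Total = £3,530.1945

£3,530.19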